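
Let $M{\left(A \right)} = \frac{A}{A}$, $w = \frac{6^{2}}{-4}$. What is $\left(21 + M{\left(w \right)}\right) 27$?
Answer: $594$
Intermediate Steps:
$w = -9$ ($w = 36 \left(- \frac{1}{4}\right) = -9$)
$M{\left(A \right)} = 1$
$\left(21 + M{\left(w \right)}\right) 27 = \left(21 + 1\right) 27 = 22 \cdot 27 = 594$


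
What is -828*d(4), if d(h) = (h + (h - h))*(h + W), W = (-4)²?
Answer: -66240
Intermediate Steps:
W = 16
d(h) = h*(16 + h) (d(h) = (h + (h - h))*(h + 16) = (h + 0)*(16 + h) = h*(16 + h))
-828*d(4) = -3312*(16 + 4) = -3312*20 = -828*80 = -66240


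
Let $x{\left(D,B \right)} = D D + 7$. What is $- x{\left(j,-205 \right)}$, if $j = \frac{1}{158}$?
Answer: $- \frac{174749}{24964} \approx -7.0$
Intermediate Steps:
$j = \frac{1}{158} \approx 0.0063291$
$x{\left(D,B \right)} = 7 + D^{2}$ ($x{\left(D,B \right)} = D^{2} + 7 = 7 + D^{2}$)
$- x{\left(j,-205 \right)} = - (7 + \left(\frac{1}{158}\right)^{2}) = - (7 + \frac{1}{24964}) = \left(-1\right) \frac{174749}{24964} = - \frac{174749}{24964}$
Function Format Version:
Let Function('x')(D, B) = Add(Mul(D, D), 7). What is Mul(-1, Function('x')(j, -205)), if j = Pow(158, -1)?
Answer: Rational(-174749, 24964) ≈ -7.0000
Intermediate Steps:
j = Rational(1, 158) ≈ 0.0063291
Function('x')(D, B) = Add(7, Pow(D, 2)) (Function('x')(D, B) = Add(Pow(D, 2), 7) = Add(7, Pow(D, 2)))
Mul(-1, Function('x')(j, -205)) = Mul(-1, Add(7, Pow(Rational(1, 158), 2))) = Mul(-1, Add(7, Rational(1, 24964))) = Mul(-1, Rational(174749, 24964)) = Rational(-174749, 24964)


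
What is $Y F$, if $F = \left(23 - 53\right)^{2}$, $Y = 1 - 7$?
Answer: $-5400$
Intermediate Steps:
$Y = -6$ ($Y = 1 - 7 = -6$)
$F = 900$ ($F = \left(-30\right)^{2} = 900$)
$Y F = \left(-6\right) 900 = -5400$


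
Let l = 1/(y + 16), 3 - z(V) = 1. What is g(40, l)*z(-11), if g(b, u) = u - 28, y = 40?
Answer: -1567/28 ≈ -55.964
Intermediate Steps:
z(V) = 2 (z(V) = 3 - 1*1 = 3 - 1 = 2)
l = 1/56 (l = 1/(40 + 16) = 1/56 ≈ 0.017857)
g(b, u) = -28 + u
g(40, l)*z(-11) = (-28 + 1/56)*2 = -1567/56*2 = -1567/28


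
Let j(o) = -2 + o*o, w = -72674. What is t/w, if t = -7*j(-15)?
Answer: 223/10382 ≈ 0.021479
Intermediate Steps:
j(o) = -2 + o²
t = -1561 (t = -7*(-2 + (-15)²) = -7*(-2 + 225) = -7*223 = -1561)
t/w = -1561/(-72674) = -1561*(-1/72674) = 223/10382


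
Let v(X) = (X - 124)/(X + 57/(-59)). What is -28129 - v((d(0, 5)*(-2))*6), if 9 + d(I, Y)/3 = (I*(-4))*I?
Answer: -536122411/19059 ≈ -28130.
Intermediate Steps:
d(I, Y) = -27 - 12*I² (d(I, Y) = -27 + 3*((I*(-4))*I) = -27 + 3*((-4*I)*I) = -27 + 3*(-4*I²) = -27 - 12*I²)
v(X) = (-124 + X)/(-57/59 + X) (v(X) = (-124 + X)/(X + 57*(-1/59)) = (-124 + X)/(X - 57/59) = (-124 + X)/(-57/59 + X))
-28129 - v((d(0, 5)*(-2))*6) = -28129 - 59*(-124 + ((-27 - 12*0²)*(-2))*6)/(-57 + 59*(((-27 - 12*0²)*(-2))*6)) = -28129 - 59*(-124 + ((-27 - 12*0)*(-2))*6)/(-57 + 59*(((-27 - 12*0)*(-2))*6)) = -28129 - 59*(-124 + ((-27 + 0)*(-2))*6)/(-57 + 59*(((-27 + 0)*(-2))*6)) = -28129 - 59*(-124 - 27*(-2)*6)/(-57 + 59*(-27*(-2)*6)) = -28129 - 59*(-124 + 54*6)/(-57 + 59*(54*6)) = -28129 - 59*(-124 + 324)/(-57 + 59*324) = -28129 - 59*200/(-57 + 19116) = -28129 - 59*200/19059 = -28129 - 1*11800/19059 = -28129 - 11800/19059 = -536122411/19059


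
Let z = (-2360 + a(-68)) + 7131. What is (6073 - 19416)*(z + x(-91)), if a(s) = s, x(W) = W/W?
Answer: -62765472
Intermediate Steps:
x(W) = 1
z = 4703 (z = (-2360 - 68) + 7131 = -2428 + 7131 = 4703)
(6073 - 19416)*(z + x(-91)) = (6073 - 19416)*(4703 + 1) = -13343*4704 = -62765472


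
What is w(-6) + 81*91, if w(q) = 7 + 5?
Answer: 7383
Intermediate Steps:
w(q) = 12
w(-6) + 81*91 = 12 + 81*91 = 12 + 7371 = 7383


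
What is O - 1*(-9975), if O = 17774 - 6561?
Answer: 21188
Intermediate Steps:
O = 11213
O - 1*(-9975) = 11213 - 1*(-9975) = 11213 + 9975 = 21188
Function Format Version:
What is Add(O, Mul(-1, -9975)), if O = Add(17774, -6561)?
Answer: 21188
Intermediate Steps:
O = 11213
Add(O, Mul(-1, -9975)) = Add(11213, Mul(-1, -9975)) = Add(11213, 9975) = 21188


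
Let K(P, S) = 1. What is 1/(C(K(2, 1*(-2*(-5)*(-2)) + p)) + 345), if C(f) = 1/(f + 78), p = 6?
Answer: 79/27256 ≈ 0.0028984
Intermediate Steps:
C(f) = 1/(78 + f)
1/(C(K(2, 1*(-2*(-5)*(-2)) + p)) + 345) = 1/(1/(78 + 1) + 345) = 1/(1/79 + 345) = 1/(27256/79) = 79/27256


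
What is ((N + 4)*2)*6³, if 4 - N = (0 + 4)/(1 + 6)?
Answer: 22464/7 ≈ 3209.1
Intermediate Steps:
N = 24/7 (N = 4 - (0 + 4)/(1 + 6) = 4 - 4/7 = 24/7 ≈ 3.4286)
((N + 4)*2)*6³ = ((24/7 + 4)*2)*6³ = ((52/7)*2)*216 = (104/7)*216 = 22464/7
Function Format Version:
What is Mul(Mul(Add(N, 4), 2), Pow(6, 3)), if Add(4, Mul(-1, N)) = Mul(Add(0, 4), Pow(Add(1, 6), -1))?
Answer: Rational(22464, 7) ≈ 3209.1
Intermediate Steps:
N = Rational(24, 7) (N = Add(4, Mul(-1, Mul(Add(0, 4), Pow(Add(1, 6), -1)))) = Add(4, Mul(-1, Mul(4, Pow(7, -1)))) = Add(4, Mul(-1, Mul(4, Rational(1, 7)))) = Add(4, Mul(-1, Rational(4, 7))) = Add(4, Rational(-4, 7)) = Rational(24, 7) ≈ 3.4286)
Mul(Mul(Add(N, 4), 2), Pow(6, 3)) = Mul(Mul(Add(Rational(24, 7), 4), 2), Pow(6, 3)) = Mul(Mul(Rational(52, 7), 2), 216) = Mul(Rational(104, 7), 216) = Rational(22464, 7)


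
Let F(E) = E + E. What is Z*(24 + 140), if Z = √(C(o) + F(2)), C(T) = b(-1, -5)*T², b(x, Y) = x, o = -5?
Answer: 164*I*√21 ≈ 751.54*I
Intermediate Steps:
F(E) = 2*E
C(T) = -T²
Z = I*√21 (Z = √(-1*(-5)² + 2*2) = √(-1*25 + 4) = √(-25 + 4) = √(-21) = I*√21 ≈ 4.5826*I)
Z*(24 + 140) = (I*√21)*(24 + 140) = (I*√21)*164 = 164*I*√21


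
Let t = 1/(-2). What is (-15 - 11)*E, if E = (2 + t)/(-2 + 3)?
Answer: -39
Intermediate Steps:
t = -1/2 ≈ -0.50000
E = 3/2 (E = (2 - 1/2)/(-2 + 3) = (3/2)/1 = (3/2)*1 = 3/2 ≈ 1.5000)
(-15 - 11)*E = (-15 - 11)*(3/2) = -26*3/2 = -39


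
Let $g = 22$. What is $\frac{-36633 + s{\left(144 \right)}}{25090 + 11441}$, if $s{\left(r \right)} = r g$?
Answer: $- \frac{11155}{12177} \approx -0.91607$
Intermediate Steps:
$s{\left(r \right)} = 22 r$ ($s{\left(r \right)} = r 22 = 22 r$)
$\frac{-36633 + s{\left(144 \right)}}{25090 + 11441} = \frac{-36633 + 22 \cdot 144}{25090 + 11441} = \frac{-36633 + 3168}{36531} = \left(-33465\right) \frac{1}{36531} = - \frac{11155}{12177}$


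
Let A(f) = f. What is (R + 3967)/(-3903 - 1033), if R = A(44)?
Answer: -4011/4936 ≈ -0.81260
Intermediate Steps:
R = 44
(R + 3967)/(-3903 - 1033) = (44 + 3967)/(-3903 - 1033) = 4011/(-4936) = 4011*(-1/4936) = -4011/4936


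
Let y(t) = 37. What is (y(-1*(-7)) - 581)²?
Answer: 295936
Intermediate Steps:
(y(-1*(-7)) - 581)² = (37 - 581)² = (-544)² = 295936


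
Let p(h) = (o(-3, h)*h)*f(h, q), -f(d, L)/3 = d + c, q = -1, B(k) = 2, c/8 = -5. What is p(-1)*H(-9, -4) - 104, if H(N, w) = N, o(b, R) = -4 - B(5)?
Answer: -6746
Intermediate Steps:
c = -40 (c = 8*(-5) = -40)
f(d, L) = 120 - 3*d (f(d, L) = -3*(d - 40) = -3*(-40 + d) = 120 - 3*d)
o(b, R) = -6 (o(b, R) = -4 - 1*2 = -4 - 2 = -6)
p(h) = -6*h*(120 - 3*h) (p(h) = (-6*h)*(120 - 3*h) = -6*h*(120 - 3*h))
p(-1)*H(-9, -4) - 104 = (18*(-1)*(-40 - 1))*(-9) - 104 = (18*(-1)*(-41))*(-9) - 104 = 738*(-9) - 104 = -6642 - 104 = -6746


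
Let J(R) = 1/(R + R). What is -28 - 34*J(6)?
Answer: -185/6 ≈ -30.833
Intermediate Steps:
J(R) = 1/(2*R)
-28 - 34*J(6) = -28 - 17/6 = -185/6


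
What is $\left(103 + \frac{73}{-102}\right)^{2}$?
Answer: $\frac{108847489}{10404} \approx 10462.0$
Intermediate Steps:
$\left(103 + \frac{73}{-102}\right)^{2} = \left(103 + 73 \left(- \frac{1}{102}\right)\right)^{2} = \left(103 - \frac{73}{102}\right)^{2} = \left(\frac{10433}{102}\right)^{2} = \frac{108847489}{10404}$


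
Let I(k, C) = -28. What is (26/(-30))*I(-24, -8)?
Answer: 364/15 ≈ 24.267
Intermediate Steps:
(26/(-30))*I(-24, -8) = (26/(-30))*(-28) = (26*(-1/30))*(-28) = -13/15*(-28) = 364/15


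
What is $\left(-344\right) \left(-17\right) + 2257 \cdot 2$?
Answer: $10362$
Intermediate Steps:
$\left(-344\right) \left(-17\right) + 2257 \cdot 2 = 5848 + 4514 = 10362$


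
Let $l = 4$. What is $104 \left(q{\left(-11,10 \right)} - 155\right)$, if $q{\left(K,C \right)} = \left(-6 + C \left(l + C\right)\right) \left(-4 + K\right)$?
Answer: $-225160$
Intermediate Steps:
$q{\left(K,C \right)} = \left(-6 + C \left(4 + C\right)\right) \left(-4 + K\right)$
$104 \left(q{\left(-11,10 \right)} - 155\right) = 104 \left(\left(24 - 160 - -66 - 4 \cdot 10^{2} - 11 \cdot 10^{2} + 4 \cdot 10 \left(-11\right)\right) - 155\right) = 104 \left(\left(24 - 160 + 66 - 400 - 1100 - 440\right) - 155\right) = 104 \left(-2010 - 155\right) = 104 \left(-2165\right) = -225160$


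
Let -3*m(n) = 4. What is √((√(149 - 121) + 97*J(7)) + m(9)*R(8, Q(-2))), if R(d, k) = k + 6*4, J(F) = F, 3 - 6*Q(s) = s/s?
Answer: √(5819 + 18*√7)/3 ≈ 25.531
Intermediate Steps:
Q(s) = ⅓ (Q(s) = ½ - s/(6*s) = ½ - ⅙*1 = ½ - ⅙ = ⅓)
m(n) = -4/3 (m(n) = -⅓*4 = -4/3)
R(d, k) = 24 + k (R(d, k) = k + 24 = 24 + k)
√((√(149 - 121) + 97*J(7)) + m(9)*R(8, Q(-2))) = √((√(149 - 121) + 97*7) - 4*(24 + ⅓)/3) = √((√28 + 679) - 4/3*73/3) = √((2*√7 + 679) - 292/9) = √((679 + 2*√7) - 292/9) = √(5819/9 + 2*√7)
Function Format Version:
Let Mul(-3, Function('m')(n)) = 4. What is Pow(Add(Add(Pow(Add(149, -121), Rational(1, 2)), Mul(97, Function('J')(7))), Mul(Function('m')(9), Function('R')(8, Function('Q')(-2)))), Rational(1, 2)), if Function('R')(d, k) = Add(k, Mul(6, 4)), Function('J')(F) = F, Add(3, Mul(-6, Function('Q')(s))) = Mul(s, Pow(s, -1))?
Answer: Mul(Rational(1, 3), Pow(Add(5819, Mul(18, Pow(7, Rational(1, 2)))), Rational(1, 2))) ≈ 25.531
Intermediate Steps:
Function('Q')(s) = Rational(1, 3) (Function('Q')(s) = Add(Rational(1, 2), Mul(Rational(-1, 6), Mul(s, Pow(s, -1)))) = Add(Rational(1, 2), Mul(Rational(-1, 6), 1)) = Add(Rational(1, 2), Rational(-1, 6)) = Rational(1, 3))
Function('m')(n) = Rational(-4, 3) (Function('m')(n) = Mul(Rational(-1, 3), 4) = Rational(-4, 3))
Function('R')(d, k) = Add(24, k) (Function('R')(d, k) = Add(k, 24) = Add(24, k))
Pow(Add(Add(Pow(Add(149, -121), Rational(1, 2)), Mul(97, Function('J')(7))), Mul(Function('m')(9), Function('R')(8, Function('Q')(-2)))), Rational(1, 2)) = Pow(Add(Add(Pow(Add(149, -121), Rational(1, 2)), Mul(97, 7)), Mul(Rational(-4, 3), Add(24, Rational(1, 3)))), Rational(1, 2)) = Pow(Add(Add(Pow(28, Rational(1, 2)), 679), Mul(Rational(-4, 3), Rational(73, 3))), Rational(1, 2)) = Pow(Add(Add(Mul(2, Pow(7, Rational(1, 2))), 679), Rational(-292, 9)), Rational(1, 2)) = Pow(Add(Add(679, Mul(2, Pow(7, Rational(1, 2)))), Rational(-292, 9)), Rational(1, 2)) = Pow(Add(Rational(5819, 9), Mul(2, Pow(7, Rational(1, 2)))), Rational(1, 2))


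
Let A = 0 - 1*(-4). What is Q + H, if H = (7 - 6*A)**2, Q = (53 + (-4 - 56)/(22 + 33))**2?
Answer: 361010/121 ≈ 2983.6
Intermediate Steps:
A = 4 (A = 0 + 4 = 4)
Q = 326041/121 (Q = (53 - 60/55)**2 = (53 - 60*1/55)**2 = (53 - 12/11)**2 = (571/11)**2 = 326041/121 ≈ 2694.6)
H = 289 (H = (7 - 6*4)**2 = (7 - 24)**2 = (-17)**2 = 289)
Q + H = 326041/121 + 289 = 361010/121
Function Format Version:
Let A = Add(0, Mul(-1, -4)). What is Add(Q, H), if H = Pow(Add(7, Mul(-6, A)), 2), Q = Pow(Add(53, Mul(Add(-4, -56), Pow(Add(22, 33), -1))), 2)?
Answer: Rational(361010, 121) ≈ 2983.6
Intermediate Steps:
A = 4 (A = Add(0, 4) = 4)
Q = Rational(326041, 121) (Q = Pow(Add(53, Mul(-60, Pow(55, -1))), 2) = Pow(Add(53, Mul(-60, Rational(1, 55))), 2) = Pow(Add(53, Rational(-12, 11)), 2) = Pow(Rational(571, 11), 2) = Rational(326041, 121) ≈ 2694.6)
H = 289 (H = Pow(Add(7, Mul(-6, 4)), 2) = Pow(Add(7, -24), 2) = Pow(-17, 2) = 289)
Add(Q, H) = Add(Rational(326041, 121), 289) = Rational(361010, 121)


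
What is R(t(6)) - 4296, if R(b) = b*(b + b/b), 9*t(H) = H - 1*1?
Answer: -347906/81 ≈ -4295.1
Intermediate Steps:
t(H) = -⅑ + H/9 (t(H) = (H - 1*1)/9 = (H - 1)/9 = (-1 + H)/9 = -⅑ + H/9)
R(b) = b*(1 + b) (R(b) = b*(b + 1) = b*(1 + b))
R(t(6)) - 4296 = (-⅑ + (⅑)*6)*(1 + (-⅑ + (⅑)*6)) - 4296 = (-⅑ + ⅔)*(1 + (-⅑ + ⅔)) - 4296 = 5*(1 + 5/9)/9 - 4296 = (5/9)*(14/9) - 4296 = 70/81 - 4296 = -347906/81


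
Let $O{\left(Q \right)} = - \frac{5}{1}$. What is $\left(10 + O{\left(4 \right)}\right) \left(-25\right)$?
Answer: $-125$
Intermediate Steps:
$O{\left(Q \right)} = -5$ ($O{\left(Q \right)} = \left(-5\right) 1 = -5$)
$\left(10 + O{\left(4 \right)}\right) \left(-25\right) = \left(10 - 5\right) \left(-25\right) = 5 \left(-25\right) = -125$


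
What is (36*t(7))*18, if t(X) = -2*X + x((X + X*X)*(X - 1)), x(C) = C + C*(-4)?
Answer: -662256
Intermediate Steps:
x(C) = -3*C (x(C) = C - 4*C = -3*C)
t(X) = -2*X - 3*(-1 + X)*(X + X²) (t(X) = -2*X - 3*(X + X*X)*(X - 1) = -2*X - 3*(X + X²)*(-1 + X) = -2*X - 3*(-1 + X)*(X + X²))
(36*t(7))*18 = (36*(7 - 3*7³))*18 = (36*(7 - 3*343))*18 = (36*(7 - 1029))*18 = (36*(-1022))*18 = -36792*18 = -662256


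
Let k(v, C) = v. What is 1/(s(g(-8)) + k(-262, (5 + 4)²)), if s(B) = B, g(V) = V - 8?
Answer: -1/278 ≈ -0.0035971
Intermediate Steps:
g(V) = -8 + V
1/(s(g(-8)) + k(-262, (5 + 4)²)) = 1/((-8 - 8) - 262) = 1/(-16 - 262) = 1/(-278) = -1/278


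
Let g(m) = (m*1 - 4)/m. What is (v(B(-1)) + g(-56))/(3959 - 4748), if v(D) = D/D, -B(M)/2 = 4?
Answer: -29/11046 ≈ -0.0026254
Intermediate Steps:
B(M) = -8 (B(M) = -2*4 = -8)
v(D) = 1
g(m) = (-4 + m)/m (g(m) = (m - 4)/m = (-4 + m)/m)
(v(B(-1)) + g(-56))/(3959 - 4748) = (1 + (-4 - 56)/(-56))/(3959 - 4748) = (1 - 1/56*(-60))/(-789) = (1 + 15/14)*(-1/789) = (29/14)*(-1/789) = -29/11046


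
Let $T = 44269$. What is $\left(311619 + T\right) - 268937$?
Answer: $86951$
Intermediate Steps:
$\left(311619 + T\right) - 268937 = \left(311619 + 44269\right) - 268937 = 355888 - 268937 = 86951$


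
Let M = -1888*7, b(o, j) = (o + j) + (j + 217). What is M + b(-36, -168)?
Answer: -13371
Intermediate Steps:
b(o, j) = 217 + o + 2*j (b(o, j) = (j + o) + (217 + j) = 217 + o + 2*j)
M = -13216
M + b(-36, -168) = -13216 + (217 - 36 + 2*(-168)) = -13216 + (217 - 36 - 336) = -13216 - 155 = -13371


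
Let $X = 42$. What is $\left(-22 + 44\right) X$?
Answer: $924$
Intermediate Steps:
$\left(-22 + 44\right) X = \left(-22 + 44\right) 42 = 22 \cdot 42 = 924$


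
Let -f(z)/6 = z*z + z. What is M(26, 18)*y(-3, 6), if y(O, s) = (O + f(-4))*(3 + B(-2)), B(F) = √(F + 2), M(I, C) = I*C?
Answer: -105300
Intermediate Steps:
M(I, C) = C*I
B(F) = √(2 + F)
f(z) = -6*z - 6*z² (f(z) = -6*(z*z + z) = -6*(z² + z) = -6*(z + z²) = -6*z - 6*z²)
y(O, s) = -216 + 3*O (y(O, s) = (O - 6*(-4)*(1 - 4))*(3 + √(2 - 2)) = (O - 6*(-4)*(-3))*(3 + √0) = (O - 72)*(3 + 0) = (-72 + O)*3 = -216 + 3*O)
M(26, 18)*y(-3, 6) = (18*26)*(-216 + 3*(-3)) = 468*(-216 - 9) = 468*(-225) = -105300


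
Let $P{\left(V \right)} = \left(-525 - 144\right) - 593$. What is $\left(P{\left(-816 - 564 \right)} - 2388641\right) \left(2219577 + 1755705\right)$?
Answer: $-9500538377646$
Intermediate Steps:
$P{\left(V \right)} = -1262$ ($P{\left(V \right)} = -669 - 593 = -1262$)
$\left(P{\left(-816 - 564 \right)} - 2388641\right) \left(2219577 + 1755705\right) = \left(-1262 - 2388641\right) \left(2219577 + 1755705\right) = \left(-2389903\right) 3975282 = -9500538377646$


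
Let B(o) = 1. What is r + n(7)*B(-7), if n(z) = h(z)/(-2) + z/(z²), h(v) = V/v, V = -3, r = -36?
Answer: -499/14 ≈ -35.643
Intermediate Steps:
h(v) = -3/v
n(z) = 5/(2*z) (n(z) = -3/z/(-2) + z/(z²) = -3/z*(-½) + z/z² = 3/(2*z) + 1/z = 5/(2*z))
r + n(7)*B(-7) = -36 + ((5/2)/7)*1 = -36 + ((5/2)*(⅐))*1 = -36 + (5/14)*1 = -36 + 5/14 = -499/14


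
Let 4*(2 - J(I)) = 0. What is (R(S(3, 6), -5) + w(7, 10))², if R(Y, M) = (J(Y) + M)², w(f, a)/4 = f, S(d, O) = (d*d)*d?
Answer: 1369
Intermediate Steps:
S(d, O) = d³ (S(d, O) = d²*d = d³)
J(I) = 2 (J(I) = 2 - ¼*0 = 2 + 0 = 2)
w(f, a) = 4*f
R(Y, M) = (2 + M)²
(R(S(3, 6), -5) + w(7, 10))² = ((2 - 5)² + 4*7)² = ((-3)² + 28)² = (9 + 28)² = 37² = 1369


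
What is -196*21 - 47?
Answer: -4163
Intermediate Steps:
-196*21 - 47 = -49*84 - 47 = -4116 - 47 = -4163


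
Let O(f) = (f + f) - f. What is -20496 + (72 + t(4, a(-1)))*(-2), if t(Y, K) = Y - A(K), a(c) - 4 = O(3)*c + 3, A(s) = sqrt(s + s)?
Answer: -20648 + 4*sqrt(2) ≈ -20642.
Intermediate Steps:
A(s) = sqrt(2)*sqrt(s) (A(s) = sqrt(2*s) = sqrt(2)*sqrt(s))
O(f) = f (O(f) = 2*f - f = f)
a(c) = 7 + 3*c (a(c) = 4 + (3*c + 3) = 4 + (3 + 3*c) = 7 + 3*c)
t(Y, K) = Y - sqrt(2)*sqrt(K)
-20496 + (72 + t(4, a(-1)))*(-2) = -20496 + (72 + (4 - sqrt(2)*sqrt(7 + 3*(-1))))*(-2) = -20496 + (72 + (4 - sqrt(2)*sqrt(7 - 3)))*(-2) = -20496 + (72 + (4 - sqrt(2)*sqrt(4)))*(-2) = -20496 + (72 + (4 - 1*sqrt(2)*2))*(-2) = -20496 + (72 + (4 - 2*sqrt(2)))*(-2) = -20496 + (76 - 2*sqrt(2))*(-2) = -20496 + (-152 + 4*sqrt(2)) = -20648 + 4*sqrt(2)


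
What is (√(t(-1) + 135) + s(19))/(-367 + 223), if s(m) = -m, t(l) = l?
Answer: 19/144 - √134/144 ≈ 0.051557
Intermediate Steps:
(√(t(-1) + 135) + s(19))/(-367 + 223) = (√(-1 + 135) - 1*19)/(-367 + 223) = (√134 - 19)/(-144) = (-19 + √134)*(-1/144) = 19/144 - √134/144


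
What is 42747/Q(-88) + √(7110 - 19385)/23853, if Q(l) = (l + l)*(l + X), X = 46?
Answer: 14249/2464 + 5*I*√491/23853 ≈ 5.7829 + 0.0046448*I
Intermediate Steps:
Q(l) = 2*l*(46 + l) (Q(l) = (l + l)*(l + 46) = (2*l)*(46 + l) = 2*l*(46 + l))
42747/Q(-88) + √(7110 - 19385)/23853 = 42747/((2*(-88)*(46 - 88))) + √(7110 - 19385)/23853 = 42747/((2*(-88)*(-42))) + √(-12275)*(1/23853) = 42747/7392 + (5*I*√491)*(1/23853) = 42747*(1/7392) + 5*I*√491/23853 = 14249/2464 + 5*I*√491/23853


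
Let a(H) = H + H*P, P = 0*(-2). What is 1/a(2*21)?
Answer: 1/42 ≈ 0.023810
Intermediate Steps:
P = 0
a(H) = H (a(H) = H + H*0 = H + 0 = H)
1/a(2*21) = 1/(2*21) = 1/42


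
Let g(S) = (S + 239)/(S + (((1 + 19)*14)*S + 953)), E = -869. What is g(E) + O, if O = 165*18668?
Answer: 53515742325/17374 ≈ 3.0802e+6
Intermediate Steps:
O = 3080220
g(S) = (239 + S)/(953 + 281*S) (g(S) = (239 + S)/(S + ((20*14)*S + 953)) = (239 + S)/(S + (280*S + 953)) = (239 + S)/(S + (953 + 280*S)) = (239 + S)/(953 + 281*S))
g(E) + O = (239 - 869)/(953 + 281*(-869)) + 3080220 = -630/(953 - 244189) + 3080220 = -630/(-243236) + 3080220 = -1/243236*(-630) + 3080220 = 45/17374 + 3080220 = 53515742325/17374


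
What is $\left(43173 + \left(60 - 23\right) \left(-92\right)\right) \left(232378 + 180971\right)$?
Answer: $16438476381$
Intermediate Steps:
$\left(43173 + \left(60 - 23\right) \left(-92\right)\right) \left(232378 + 180971\right) = \left(43173 + \left(60 - 23\right) \left(-92\right)\right) 413349 = \left(43173 + 37 \left(-92\right)\right) 413349 = \left(43173 - 3404\right) 413349 = 39769 \cdot 413349 = 16438476381$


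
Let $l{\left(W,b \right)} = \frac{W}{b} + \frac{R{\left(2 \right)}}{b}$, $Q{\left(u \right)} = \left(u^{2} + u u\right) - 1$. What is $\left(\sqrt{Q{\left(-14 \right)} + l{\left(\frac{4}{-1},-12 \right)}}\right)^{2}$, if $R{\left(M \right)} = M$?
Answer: $\frac{2347}{6} \approx 391.17$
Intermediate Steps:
$Q{\left(u \right)} = -1 + 2 u^{2}$ ($Q{\left(u \right)} = \left(u^{2} + u^{2}\right) - 1 = 2 u^{2} - 1 = -1 + 2 u^{2}$)
$l{\left(W,b \right)} = \frac{2}{b} + \frac{W}{b}$ ($l{\left(W,b \right)} = \frac{W}{b} + \frac{2}{b} = \frac{2}{b} + \frac{W}{b}$)
$\left(\sqrt{Q{\left(-14 \right)} + l{\left(\frac{4}{-1},-12 \right)}}\right)^{2} = \left(\sqrt{\left(-1 + 2 \left(-14\right)^{2}\right) + \frac{2 + \frac{4}{-1}}{-12}}\right)^{2} = \left(\sqrt{\left(-1 + 2 \cdot 196\right) - \frac{2 + 4 \left(-1\right)}{12}}\right)^{2} = \left(\sqrt{\left(-1 + 392\right) - \frac{2 - 4}{12}}\right)^{2} = \left(\sqrt{391 - - \frac{1}{6}}\right)^{2} = \left(\sqrt{391 + \frac{1}{6}}\right)^{2} = \left(\sqrt{\frac{2347}{6}}\right)^{2} = \left(\frac{\sqrt{14082}}{6}\right)^{2} = \frac{2347}{6}$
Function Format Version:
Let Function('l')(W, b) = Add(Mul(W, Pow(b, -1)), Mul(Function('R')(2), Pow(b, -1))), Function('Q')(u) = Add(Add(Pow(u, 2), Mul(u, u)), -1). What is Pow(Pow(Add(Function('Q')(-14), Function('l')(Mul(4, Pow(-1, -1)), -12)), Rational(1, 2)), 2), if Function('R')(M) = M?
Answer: Rational(2347, 6) ≈ 391.17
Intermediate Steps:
Function('Q')(u) = Add(-1, Mul(2, Pow(u, 2))) (Function('Q')(u) = Add(Add(Pow(u, 2), Pow(u, 2)), -1) = Add(Mul(2, Pow(u, 2)), -1) = Add(-1, Mul(2, Pow(u, 2))))
Function('l')(W, b) = Add(Mul(2, Pow(b, -1)), Mul(W, Pow(b, -1))) (Function('l')(W, b) = Add(Mul(W, Pow(b, -1)), Mul(2, Pow(b, -1))) = Add(Mul(2, Pow(b, -1)), Mul(W, Pow(b, -1))))
Pow(Pow(Add(Function('Q')(-14), Function('l')(Mul(4, Pow(-1, -1)), -12)), Rational(1, 2)), 2) = Pow(Pow(Add(Add(-1, Mul(2, Pow(-14, 2))), Mul(Pow(-12, -1), Add(2, Mul(4, Pow(-1, -1))))), Rational(1, 2)), 2) = Pow(Pow(Add(Add(-1, Mul(2, 196)), Mul(Rational(-1, 12), Add(2, Mul(4, -1)))), Rational(1, 2)), 2) = Pow(Pow(Add(Add(-1, 392), Mul(Rational(-1, 12), Add(2, -4))), Rational(1, 2)), 2) = Pow(Pow(Add(391, Mul(Rational(-1, 12), -2)), Rational(1, 2)), 2) = Pow(Pow(Add(391, Rational(1, 6)), Rational(1, 2)), 2) = Pow(Pow(Rational(2347, 6), Rational(1, 2)), 2) = Pow(Mul(Rational(1, 6), Pow(14082, Rational(1, 2))), 2) = Rational(2347, 6)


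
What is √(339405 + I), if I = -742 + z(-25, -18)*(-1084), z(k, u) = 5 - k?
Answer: √306143 ≈ 553.30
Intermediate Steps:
I = -33262 (I = -742 + (5 - 1*(-25))*(-1084) = -742 + (5 + 25)*(-1084) = -742 + 30*(-1084) = -742 - 32520 = -33262)
√(339405 + I) = √(339405 - 33262) = √306143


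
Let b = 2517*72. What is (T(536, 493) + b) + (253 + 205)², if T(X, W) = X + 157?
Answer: 391681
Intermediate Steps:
b = 181224
T(X, W) = 157 + X
(T(536, 493) + b) + (253 + 205)² = ((157 + 536) + 181224) + (253 + 205)² = (693 + 181224) + 458² = 181917 + 209764 = 391681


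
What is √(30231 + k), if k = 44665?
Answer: 4*√4681 ≈ 273.67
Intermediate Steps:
√(30231 + k) = √(30231 + 44665) = √74896 = 4*√4681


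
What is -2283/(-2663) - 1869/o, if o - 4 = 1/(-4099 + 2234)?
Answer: -9265350258/19863317 ≈ -466.46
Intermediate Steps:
o = 7459/1865 (o = 4 + 1/(-4099 + 2234) = 4 + 1/(-1865) = 4 - 1/1865 = 7459/1865 ≈ 3.9995)
-2283/(-2663) - 1869/o = -2283/(-2663) - 1869/7459/1865 = -2283*(-1/2663) - 1869*1865/7459 = 2283/2663 - 3485685/7459 = -9265350258/19863317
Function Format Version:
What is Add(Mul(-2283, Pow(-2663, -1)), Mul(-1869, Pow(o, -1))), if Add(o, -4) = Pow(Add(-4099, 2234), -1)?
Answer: Rational(-9265350258, 19863317) ≈ -466.46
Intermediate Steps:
o = Rational(7459, 1865) (o = Add(4, Pow(Add(-4099, 2234), -1)) = Add(4, Pow(-1865, -1)) = Add(4, Rational(-1, 1865)) = Rational(7459, 1865) ≈ 3.9995)
Add(Mul(-2283, Pow(-2663, -1)), Mul(-1869, Pow(o, -1))) = Add(Mul(-2283, Pow(-2663, -1)), Mul(-1869, Pow(Rational(7459, 1865), -1))) = Add(Mul(-2283, Rational(-1, 2663)), Mul(-1869, Rational(1865, 7459))) = Add(Rational(2283, 2663), Rational(-3485685, 7459)) = Rational(-9265350258, 19863317)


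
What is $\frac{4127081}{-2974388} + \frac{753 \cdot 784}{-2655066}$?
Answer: $- \frac{2118934724487}{1316199408268} \approx -1.6099$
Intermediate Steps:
$\frac{4127081}{-2974388} + \frac{753 \cdot 784}{-2655066} = 4127081 \left(- \frac{1}{2974388}\right) + 590352 \left(- \frac{1}{2655066}\right) = - \frac{4127081}{2974388} - \frac{98392}{442511} = - \frac{2118934724487}{1316199408268}$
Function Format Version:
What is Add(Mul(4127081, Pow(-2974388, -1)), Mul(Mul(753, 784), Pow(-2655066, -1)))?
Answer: Rational(-2118934724487, 1316199408268) ≈ -1.6099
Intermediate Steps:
Add(Mul(4127081, Pow(-2974388, -1)), Mul(Mul(753, 784), Pow(-2655066, -1))) = Add(Mul(4127081, Rational(-1, 2974388)), Mul(590352, Rational(-1, 2655066))) = Add(Rational(-4127081, 2974388), Rational(-98392, 442511)) = Rational(-2118934724487, 1316199408268)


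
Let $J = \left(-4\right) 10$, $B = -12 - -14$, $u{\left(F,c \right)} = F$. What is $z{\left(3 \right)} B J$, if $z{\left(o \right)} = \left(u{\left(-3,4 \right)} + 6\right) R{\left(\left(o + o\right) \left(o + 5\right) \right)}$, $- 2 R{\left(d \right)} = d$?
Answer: $5760$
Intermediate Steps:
$B = 2$ ($B = -12 + 14 = 2$)
$R{\left(d \right)} = - \frac{d}{2}$
$z{\left(o \right)} = - 3 o \left(5 + o\right)$ ($z{\left(o \right)} = \left(-3 + 6\right) \left(- \frac{\left(o + o\right) \left(o + 5\right)}{2}\right) = 3 \left(- \frac{2 o \left(5 + o\right)}{2}\right) = 3 \left(- o \left(5 + o\right)\right) = - 3 o \left(5 + o\right)$)
$J = -40$
$z{\left(3 \right)} B J = \left(-3\right) 3 \left(5 + 3\right) 2 \left(-40\right) = \left(-3\right) 3 \cdot 8 \cdot 2 \left(-40\right) = \left(-72\right) 2 \left(-40\right) = \left(-144\right) \left(-40\right) = 5760$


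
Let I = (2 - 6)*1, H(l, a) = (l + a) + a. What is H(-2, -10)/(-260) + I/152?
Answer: 72/1235 ≈ 0.058300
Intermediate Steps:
H(l, a) = l + 2*a (H(l, a) = (a + l) + a = l + 2*a)
I = -4 (I = -4*1 = -4)
H(-2, -10)/(-260) + I/152 = (-2 + 2*(-10))/(-260) - 4/152 = (-2 - 20)*(-1/260) - 4*1/152 = -22*(-1/260) - 1/38 = 11/130 - 1/38 = 72/1235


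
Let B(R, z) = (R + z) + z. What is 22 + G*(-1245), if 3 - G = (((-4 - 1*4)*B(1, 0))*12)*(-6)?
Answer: 713407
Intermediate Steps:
B(R, z) = R + 2*z
G = -573 (G = 3 - ((-4 - 1*4)*(1 + 2*0))*12*(-6) = 3 - ((-4 - 4)*(1 + 0))*12*(-6) = 3 - -8*1*12*(-6) = 3 - (-8*12)*(-6) = 3 - (-96)*(-6) = 3 - 1*576 = 3 - 576 = -573)
22 + G*(-1245) = 22 - 573*(-1245) = 22 + 713385 = 713407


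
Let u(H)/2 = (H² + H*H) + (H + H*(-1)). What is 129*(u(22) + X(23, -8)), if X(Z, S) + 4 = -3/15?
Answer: 1246011/5 ≈ 2.4920e+5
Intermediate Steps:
u(H) = 4*H² (u(H) = 2*((H² + H*H) + (H + H*(-1))) = 2*((H² + H²) + (H - H)) = 2*(2*H² + 0) = 2*(2*H²) = 4*H²)
X(Z, S) = -21/5 (X(Z, S) = -4 - 3/15 = -4 - 3*1/15 = -4 - ⅕ = -21/5)
129*(u(22) + X(23, -8)) = 129*(4*22² - 21/5) = 129*(4*484 - 21/5) = 129*(1936 - 21/5) = 129*(9659/5) = 1246011/5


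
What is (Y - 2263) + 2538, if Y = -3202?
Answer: -2927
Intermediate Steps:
(Y - 2263) + 2538 = (-3202 - 2263) + 2538 = -5465 + 2538 = -2927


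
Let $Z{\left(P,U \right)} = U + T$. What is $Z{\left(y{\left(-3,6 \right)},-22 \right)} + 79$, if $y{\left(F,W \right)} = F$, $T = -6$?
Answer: $51$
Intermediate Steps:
$Z{\left(P,U \right)} = -6 + U$ ($Z{\left(P,U \right)} = U - 6 = -6 + U$)
$Z{\left(y{\left(-3,6 \right)},-22 \right)} + 79 = \left(-6 - 22\right) + 79 = -28 + 79 = 51$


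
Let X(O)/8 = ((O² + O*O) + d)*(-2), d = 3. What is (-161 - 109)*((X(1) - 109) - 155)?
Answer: 92880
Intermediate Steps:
X(O) = -48 - 32*O² (X(O) = 8*(((O² + O*O) + 3)*(-2)) = 8*(((O² + O²) + 3)*(-2)) = 8*((2*O² + 3)*(-2)) = 8*((3 + 2*O²)*(-2)) = 8*(-6 - 4*O²) = -48 - 32*O²)
(-161 - 109)*((X(1) - 109) - 155) = (-161 - 109)*(((-48 - 32*1²) - 109) - 155) = -270*(((-48 - 32*1) - 109) - 155) = -270*(((-48 - 32) - 109) - 155) = -270*((-80 - 109) - 155) = -270*(-189 - 155) = -270*(-344) = 92880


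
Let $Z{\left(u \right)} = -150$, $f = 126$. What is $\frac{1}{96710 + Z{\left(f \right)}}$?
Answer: $\frac{1}{96560} \approx 1.0356 \cdot 10^{-5}$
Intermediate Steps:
$\frac{1}{96710 + Z{\left(f \right)}} = \frac{1}{96710 - 150} = \frac{1}{96560}$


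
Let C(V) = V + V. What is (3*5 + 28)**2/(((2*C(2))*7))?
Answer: 1849/56 ≈ 33.018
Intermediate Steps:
C(V) = 2*V
(3*5 + 28)**2/(((2*C(2))*7)) = (3*5 + 28)**2/(((2*(2*2))*7)) = (15 + 28)**2/(((2*4)*7)) = 43**2/((8*7)) = 1849/56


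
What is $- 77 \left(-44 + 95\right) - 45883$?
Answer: $-49810$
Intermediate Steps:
$- 77 \left(-44 + 95\right) - 45883 = \left(-77\right) 51 - 45883 = -3927 - 45883 = -49810$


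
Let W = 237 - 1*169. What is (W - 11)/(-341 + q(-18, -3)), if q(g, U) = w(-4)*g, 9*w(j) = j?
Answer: -19/111 ≈ -0.17117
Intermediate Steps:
W = 68 (W = 237 - 169 = 68)
w(j) = j/9
q(g, U) = -4*g/9 (q(g, U) = ((1/9)*(-4))*g = -4*g/9)
(W - 11)/(-341 + q(-18, -3)) = (68 - 11)/(-341 - 4/9*(-18)) = 57/(-341 + 8) = 57/(-333) = 57*(-1/333) = -19/111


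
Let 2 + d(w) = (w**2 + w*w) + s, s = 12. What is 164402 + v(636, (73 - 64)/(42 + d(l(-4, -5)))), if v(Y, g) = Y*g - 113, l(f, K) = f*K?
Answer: 11664996/71 ≈ 1.6430e+5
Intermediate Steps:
l(f, K) = K*f
d(w) = 10 + 2*w**2 (d(w) = -2 + ((w**2 + w*w) + 12) = -2 + ((w**2 + w**2) + 12) = -2 + (2*w**2 + 12) = -2 + (12 + 2*w**2) = 10 + 2*w**2)
v(Y, g) = -113 + Y*g
164402 + v(636, (73 - 64)/(42 + d(l(-4, -5)))) = 164402 + (-113 + 636*((73 - 64)/(42 + (10 + 2*(-5*(-4))**2)))) = 164402 + (-113 + 636*(9/(42 + (10 + 2*20**2)))) = 164402 + (-113 + 636*(9/(42 + (10 + 2*400)))) = 164402 + (-113 + 636*(9/(42 + (10 + 800)))) = 164402 + (-113 + 636*(9/(42 + 810))) = 164402 + (-113 + 636*(9/852)) = 164402 + (-113 + 636*(9*(1/852))) = 164402 + (-113 + 636*(3/284)) = 164402 + (-113 + 477/71) = 164402 - 7546/71 = 11664996/71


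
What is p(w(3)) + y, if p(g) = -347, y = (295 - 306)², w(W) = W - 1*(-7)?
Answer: -226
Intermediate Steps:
w(W) = 7 + W (w(W) = W + 7 = 7 + W)
y = 121 (y = (-11)² = 121)
p(w(3)) + y = -347 + 121 = -226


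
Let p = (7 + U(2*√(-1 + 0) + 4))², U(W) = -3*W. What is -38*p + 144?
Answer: 562 - 2280*I ≈ 562.0 - 2280.0*I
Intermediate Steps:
p = (-5 - 6*I)² (p = (7 - 3*(2*√(-1 + 0) + 4))² = (7 - 3*(2*√(-1) + 4))² = (7 - 3*(2*I + 4))² = (7 - 3*(4 + 2*I))² = (7 + (-12 - 6*I))² = (-5 - 6*I)² ≈ -11.0 + 60.0*I)
-38*p + 144 = -38*(-11 + 60*I) + 144 = (418 - 2280*I) + 144 = 562 - 2280*I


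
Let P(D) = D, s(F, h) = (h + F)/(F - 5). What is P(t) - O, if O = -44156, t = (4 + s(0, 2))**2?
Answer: 1104224/25 ≈ 44169.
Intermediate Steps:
s(F, h) = (F + h)/(-5 + F)
t = 324/25 (t = (4 + (0 + 2)/(-5 + 0))**2 = (4 + 2/(-5))**2 = (4 - 1/5*2)**2 = (4 - 2/5)**2 = (18/5)**2 = 324/25 ≈ 12.960)
P(t) - O = 324/25 - 1*(-44156) = 324/25 + 44156 = 1104224/25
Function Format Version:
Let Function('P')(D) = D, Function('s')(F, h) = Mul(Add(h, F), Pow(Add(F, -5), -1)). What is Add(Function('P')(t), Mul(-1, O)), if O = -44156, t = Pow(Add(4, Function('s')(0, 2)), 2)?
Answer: Rational(1104224, 25) ≈ 44169.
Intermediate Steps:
Function('s')(F, h) = Mul(Pow(Add(-5, F), -1), Add(F, h)) (Function('s')(F, h) = Mul(Add(F, h), Pow(Add(-5, F), -1)) = Mul(Pow(Add(-5, F), -1), Add(F, h)))
t = Rational(324, 25) (t = Pow(Add(4, Mul(Pow(Add(-5, 0), -1), Add(0, 2))), 2) = Pow(Add(4, Mul(Pow(-5, -1), 2)), 2) = Pow(Add(4, Mul(Rational(-1, 5), 2)), 2) = Pow(Add(4, Rational(-2, 5)), 2) = Pow(Rational(18, 5), 2) = Rational(324, 25) ≈ 12.960)
Add(Function('P')(t), Mul(-1, O)) = Add(Rational(324, 25), Mul(-1, -44156)) = Add(Rational(324, 25), 44156) = Rational(1104224, 25)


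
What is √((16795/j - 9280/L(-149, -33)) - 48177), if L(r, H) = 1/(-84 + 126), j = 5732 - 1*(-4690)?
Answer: I*√5285300312802/3474 ≈ 661.77*I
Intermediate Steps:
j = 10422 (j = 5732 + 4690 = 10422)
L(r, H) = 1/42
√((16795/j - 9280/L(-149, -33)) - 48177) = √((16795/10422 - 9280/1/42) - 48177) = √((16795*(1/10422) - 9280*42) - 48177) = √((16795/10422 - 389760) - 48177) = √(-4062061925/10422 - 48177) = √(-4564162619/10422) = I*√5285300312802/3474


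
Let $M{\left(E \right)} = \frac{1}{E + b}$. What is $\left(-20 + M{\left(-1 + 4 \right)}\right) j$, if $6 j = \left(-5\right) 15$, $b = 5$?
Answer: $\frac{3975}{16} \approx 248.44$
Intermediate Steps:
$M{\left(E \right)} = \frac{1}{5 + E}$ ($M{\left(E \right)} = \frac{1}{E + 5} = \frac{1}{5 + E}$)
$j = - \frac{25}{2}$ ($j = \frac{\left(-5\right) 15}{6} = \frac{1}{6} \left(-75\right) = - \frac{25}{2} \approx -12.5$)
$\left(-20 + M{\left(-1 + 4 \right)}\right) j = \left(-20 + \frac{1}{5 + \left(-1 + 4\right)}\right) \left(- \frac{25}{2}\right) = \left(-20 + \frac{1}{5 + 3}\right) \left(- \frac{25}{2}\right) = \left(-20 + \frac{1}{8}\right) \left(- \frac{25}{2}\right) = \left(- \frac{159}{8}\right) \left(- \frac{25}{2}\right) = \frac{3975}{16}$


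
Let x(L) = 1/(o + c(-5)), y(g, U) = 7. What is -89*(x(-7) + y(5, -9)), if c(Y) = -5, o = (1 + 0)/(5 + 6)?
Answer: -32663/54 ≈ -604.87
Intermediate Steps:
o = 1/11 ≈ 0.090909
x(L) = -11/54 (x(L) = 1/(1/11 - 5) = 1/(-54/11) = -11/54)
-89*(x(-7) + y(5, -9)) = -89*(-11/54 + 7) = -89*367/54 = -32663/54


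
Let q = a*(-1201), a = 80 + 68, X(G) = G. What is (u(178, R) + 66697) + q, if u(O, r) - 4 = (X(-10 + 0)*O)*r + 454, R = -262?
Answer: 355767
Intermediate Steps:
a = 148
q = -177748 (q = 148*(-1201) = -177748)
u(O, r) = 458 - 10*O*r (u(O, r) = 4 + (((-10 + 0)*O)*r + 454) = 4 + ((-10*O)*r + 454) = 4 + (-10*O*r + 454) = 4 + (454 - 10*O*r) = 458 - 10*O*r)
(u(178, R) + 66697) + q = ((458 - 10*178*(-262)) + 66697) - 177748 = ((458 + 466360) + 66697) - 177748 = (466818 + 66697) - 177748 = 533515 - 177748 = 355767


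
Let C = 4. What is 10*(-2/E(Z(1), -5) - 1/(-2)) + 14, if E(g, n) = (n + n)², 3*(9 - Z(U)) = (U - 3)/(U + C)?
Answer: 94/5 ≈ 18.800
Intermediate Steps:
Z(U) = 9 - (-3 + U)/(3*(4 + U)) (Z(U) = 9 - (U - 3)/(3*(U + 4)) = 9 - (-3 + U)/(3*(4 + U)))
E(g, n) = 4*n² (E(g, n) = (2*n)² = 4*n²)
10*(-2/E(Z(1), -5) - 1/(-2)) + 14 = 10*(-2/(4*(-5)²) - 1/(-2)) + 14 = 10*(-2/(4*25) - 1*(-½)) + 14 = 10*(-2/100 + ½) + 14 = 10*(-2*1/100 + ½) + 14 = 10*(-1/50 + ½) + 14 = 10*(12/25) + 14 = 24/5 + 14 = 94/5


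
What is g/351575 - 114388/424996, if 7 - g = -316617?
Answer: 3369570443/5336356025 ≈ 0.63144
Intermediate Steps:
g = 316624 (g = 7 - 1*(-316617) = 7 + 316617 = 316624)
g/351575 - 114388/424996 = 316624/351575 - 114388/424996 = 316624*(1/351575) - 114388*1/424996 = 45232/50225 - 28597/106249 = 3369570443/5336356025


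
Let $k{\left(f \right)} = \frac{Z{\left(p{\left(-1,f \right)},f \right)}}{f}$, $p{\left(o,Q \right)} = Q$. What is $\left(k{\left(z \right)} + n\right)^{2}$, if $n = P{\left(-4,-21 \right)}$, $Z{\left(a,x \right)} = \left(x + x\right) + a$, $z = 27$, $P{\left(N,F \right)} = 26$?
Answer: $841$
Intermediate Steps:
$Z{\left(a,x \right)} = a + 2 x$ ($Z{\left(a,x \right)} = 2 x + a = a + 2 x$)
$n = 26$
$k{\left(f \right)} = 3$ ($k{\left(f \right)} = \frac{f + 2 f}{f} = \frac{3 f}{f} = 3$)
$\left(k{\left(z \right)} + n\right)^{2} = \left(3 + 26\right)^{2} = 29^{2} = 841$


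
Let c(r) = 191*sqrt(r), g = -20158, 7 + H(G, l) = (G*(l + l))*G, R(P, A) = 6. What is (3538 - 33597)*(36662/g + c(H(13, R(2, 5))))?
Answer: 551011529/10079 - 5741269*sqrt(2021) ≈ -2.5805e+8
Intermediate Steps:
H(G, l) = -7 + 2*l*G**2 (H(G, l) = -7 + (G*(l + l))*G = -7 + (G*(2*l))*G = -7 + (2*G*l)*G = -7 + 2*l*G**2)
(3538 - 33597)*(36662/g + c(H(13, R(2, 5)))) = (3538 - 33597)*(36662/(-20158) + 191*sqrt(-7 + 2*6*13**2)) = -30059*(36662*(-1/20158) + 191*sqrt(-7 + 2*6*169)) = -30059*(-18331/10079 + 191*sqrt(-7 + 2028)) = -30059*(-18331/10079 + 191*sqrt(2021)) = 551011529/10079 - 5741269*sqrt(2021)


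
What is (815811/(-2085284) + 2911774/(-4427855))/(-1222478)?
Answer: 9684168549221/11287549131290861960 ≈ 8.5795e-7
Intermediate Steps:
(815811/(-2085284) + 2911774/(-4427855))/(-1222478) = (815811*(-1/2085284) + 2911774*(-1/4427855))*(-1/1222478) = (-815811/2085284 - 2911774/4427855)*(-1/1222478) = -9684168549221/9233335185820*(-1/1222478) = 9684168549221/11287549131290861960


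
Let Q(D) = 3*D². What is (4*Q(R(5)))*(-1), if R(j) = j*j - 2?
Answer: -6348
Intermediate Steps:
R(j) = -2 + j² (R(j) = j² - 2 = -2 + j²)
(4*Q(R(5)))*(-1) = (4*(3*(-2 + 5²)²))*(-1) = (4*(3*(-2 + 25)²))*(-1) = (4*(3*23²))*(-1) = (4*(3*529))*(-1) = (4*1587)*(-1) = 6348*(-1) = -6348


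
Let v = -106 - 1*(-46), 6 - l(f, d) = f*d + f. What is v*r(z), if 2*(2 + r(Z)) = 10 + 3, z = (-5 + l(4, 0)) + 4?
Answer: -270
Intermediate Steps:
l(f, d) = 6 - f - d*f (l(f, d) = 6 - (f*d + f) = 6 - (d*f + f) = 6 - (f + d*f) = 6 + (-f - d*f) = 6 - f - d*f)
v = -60 (v = -106 + 46 = -60)
z = 1 (z = (-5 + (6 - 1*4 - 1*0*4)) + 4 = (-5 + (6 - 4 + 0)) + 4 = (-5 + 2) + 4 = -3 + 4 = 1)
r(Z) = 9/2 (r(Z) = -2 + (10 + 3)/2 = -2 + (1/2)*13 = -2 + 13/2 = 9/2)
v*r(z) = -60*9/2 = -270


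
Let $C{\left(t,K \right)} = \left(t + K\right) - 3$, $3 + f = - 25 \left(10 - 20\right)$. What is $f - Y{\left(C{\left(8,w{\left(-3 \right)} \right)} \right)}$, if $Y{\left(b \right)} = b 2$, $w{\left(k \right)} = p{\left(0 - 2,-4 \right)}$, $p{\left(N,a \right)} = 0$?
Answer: $237$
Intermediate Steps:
$w{\left(k \right)} = 0$
$f = 247$ ($f = -3 - 25 \left(10 - 20\right) = -3 - -250 = -3 + 250 = 247$)
$C{\left(t,K \right)} = -3 + K + t$ ($C{\left(t,K \right)} = \left(K + t\right) - 3 = -3 + K + t$)
$Y{\left(b \right)} = 2 b$
$f - Y{\left(C{\left(8,w{\left(-3 \right)} \right)} \right)} = 247 - 2 \left(-3 + 0 + 8\right) = 247 - 2 \cdot 5 = 247 - 10 = 237$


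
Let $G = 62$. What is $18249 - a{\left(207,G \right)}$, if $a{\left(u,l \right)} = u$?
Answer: $18042$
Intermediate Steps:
$18249 - a{\left(207,G \right)} = 18249 - 207 = 18042$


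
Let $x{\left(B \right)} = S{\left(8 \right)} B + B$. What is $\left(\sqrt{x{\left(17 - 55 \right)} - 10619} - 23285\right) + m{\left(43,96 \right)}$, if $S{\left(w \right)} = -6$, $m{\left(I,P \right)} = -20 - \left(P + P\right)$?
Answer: $-23497 + i \sqrt{10429} \approx -23497.0 + 102.12 i$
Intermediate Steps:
$m{\left(I,P \right)} = -20 - 2 P$
$x{\left(B \right)} = - 5 B$ ($x{\left(B \right)} = - 6 B + B = - 5 B$)
$\left(\sqrt{x{\left(17 - 55 \right)} - 10619} - 23285\right) + m{\left(43,96 \right)} = \left(\sqrt{- 5 \left(17 - 55\right) - 10619} - 23285\right) - 212 = \left(\sqrt{\left(-5\right) \left(-38\right) - 10619} - 23285\right) - 212 = \left(\sqrt{190 - 10619} - 23285\right) - 212 = \left(\sqrt{-10429} - 23285\right) - 212 = \left(i \sqrt{10429} - 23285\right) - 212 = \left(-23285 + i \sqrt{10429}\right) - 212 = -23497 + i \sqrt{10429}$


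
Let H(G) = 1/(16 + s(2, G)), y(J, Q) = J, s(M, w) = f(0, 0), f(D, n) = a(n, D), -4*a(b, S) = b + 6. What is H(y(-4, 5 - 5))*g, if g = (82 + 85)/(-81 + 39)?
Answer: -167/609 ≈ -0.27422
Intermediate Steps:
a(b, S) = -3/2 - b/4 (a(b, S) = -(b + 6)/4 = -(6 + b)/4 = -3/2 - b/4)
f(D, n) = -3/2 - n/4
s(M, w) = -3/2 (s(M, w) = -3/2 - 1/4*0 = -3/2 + 0 = -3/2)
H(G) = 2/29 (H(G) = 1/(16 - 3/2) = 1/(29/2) = 2/29)
g = -167/42 (g = 167/(-42) = 167*(-1/42) = -167/42 ≈ -3.9762)
H(y(-4, 5 - 5))*g = (2/29)*(-167/42) = -167/609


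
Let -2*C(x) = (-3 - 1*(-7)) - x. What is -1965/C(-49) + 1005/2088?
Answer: 2753035/36888 ≈ 74.632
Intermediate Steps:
C(x) = -2 + x/2 (C(x) = -((-3 - 1*(-7)) - x)/2 = -((-3 + 7) - x)/2 = -(4 - x)/2 = -2 + x/2)
-1965/C(-49) + 1005/2088 = -1965/(-2 + (½)*(-49)) + 1005/2088 = -1965/(-2 - 49/2) + 1005*(1/2088) = -1965/(-53/2) + 335/696 = -1965*(-2/53) + 335/696 = 3930/53 + 335/696 = 2753035/36888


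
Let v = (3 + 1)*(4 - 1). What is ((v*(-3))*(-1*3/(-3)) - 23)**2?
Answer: 3481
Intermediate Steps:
v = 12 (v = 4*3 = 12)
((v*(-3))*(-1*3/(-3)) - 23)**2 = ((12*(-3))*(-1*3/(-3)) - 23)**2 = (-(-108)*(-1)/3 - 23)**2 = (-36*1 - 23)**2 = (-36 - 23)**2 = (-59)**2 = 3481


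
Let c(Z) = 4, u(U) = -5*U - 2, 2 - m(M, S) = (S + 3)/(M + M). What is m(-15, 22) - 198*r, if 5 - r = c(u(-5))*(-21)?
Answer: -105715/6 ≈ -17619.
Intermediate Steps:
m(M, S) = 2 - (3 + S)/(2*M) (m(M, S) = 2 - (S + 3)/(M + M) = 2 - (3 + S)/(2*M))
u(U) = -2 - 5*U
r = 89 (r = 5 - 4*(-21) = 5 - 1*(-84) = 5 + 84 = 89)
m(-15, 22) - 198*r = (½)*(-3 - 1*22 + 4*(-15))/(-15) - 198*89 = (½)*(-1/15)*(-3 - 22 - 60) - 17622 = (½)*(-1/15)*(-85) - 17622 = 17/6 - 17622 = -105715/6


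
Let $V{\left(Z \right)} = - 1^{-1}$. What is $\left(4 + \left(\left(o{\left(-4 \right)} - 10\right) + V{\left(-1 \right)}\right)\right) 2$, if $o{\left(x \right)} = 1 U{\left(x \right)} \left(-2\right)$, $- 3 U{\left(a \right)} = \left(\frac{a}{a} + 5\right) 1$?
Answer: $-6$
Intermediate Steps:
$U{\left(a \right)} = -2$ ($U{\left(a \right)} = - \frac{\left(\frac{a}{a} + 5\right) 1}{3} = - \frac{\left(1 + 5\right) 1}{3} = - \frac{6 \cdot 1}{3} = \left(- \frac{1}{3}\right) 6 = -2$)
$o{\left(x \right)} = 4$ ($o{\left(x \right)} = 1 \left(-2\right) \left(-2\right) = \left(-2\right) \left(-2\right) = 4$)
$V{\left(Z \right)} = -1$ ($V{\left(Z \right)} = \left(-1\right) 1 = -1$)
$\left(4 + \left(\left(o{\left(-4 \right)} - 10\right) + V{\left(-1 \right)}\right)\right) 2 = \left(4 + \left(\left(4 - 10\right) - 1\right)\right) 2 = \left(4 - 7\right) 2 = \left(-3\right) 2 = -6$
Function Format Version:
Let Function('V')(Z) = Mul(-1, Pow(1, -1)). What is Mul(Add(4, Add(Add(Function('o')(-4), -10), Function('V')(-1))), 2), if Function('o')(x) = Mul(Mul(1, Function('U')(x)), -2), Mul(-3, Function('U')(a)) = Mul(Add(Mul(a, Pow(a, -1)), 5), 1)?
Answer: -6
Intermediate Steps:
Function('U')(a) = -2 (Function('U')(a) = Mul(Rational(-1, 3), Mul(Add(Mul(a, Pow(a, -1)), 5), 1)) = Mul(Rational(-1, 3), Mul(Add(1, 5), 1)) = Mul(Rational(-1, 3), Mul(6, 1)) = Mul(Rational(-1, 3), 6) = -2)
Function('o')(x) = 4 (Function('o')(x) = Mul(Mul(1, -2), -2) = Mul(-2, -2) = 4)
Function('V')(Z) = -1 (Function('V')(Z) = Mul(-1, 1) = -1)
Mul(Add(4, Add(Add(Function('o')(-4), -10), Function('V')(-1))), 2) = Mul(Add(4, Add(Add(4, -10), -1)), 2) = Mul(Add(4, Add(-6, -1)), 2) = Mul(Add(4, -7), 2) = Mul(-3, 2) = -6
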